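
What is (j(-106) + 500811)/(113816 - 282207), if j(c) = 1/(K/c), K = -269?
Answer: -134718265/45297179 ≈ -2.9741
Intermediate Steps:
j(c) = -c/269 (j(c) = 1/(-269/c) = -c/269)
(j(-106) + 500811)/(113816 - 282207) = (-1/269*(-106) + 500811)/(113816 - 282207) = (106/269 + 500811)/(-168391) = (134718265/269)*(-1/168391) = -134718265/45297179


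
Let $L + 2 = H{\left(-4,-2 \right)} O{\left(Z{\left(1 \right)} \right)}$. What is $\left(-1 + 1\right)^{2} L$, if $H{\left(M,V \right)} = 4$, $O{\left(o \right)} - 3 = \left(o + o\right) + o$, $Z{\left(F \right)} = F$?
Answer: $0$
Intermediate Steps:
$O{\left(o \right)} = 3 + 3 o$ ($O{\left(o \right)} = 3 + \left(\left(o + o\right) + o\right) = 3 + \left(2 o + o\right) = 3 + 3 o$)
$L = 22$ ($L = -2 + 4 \left(3 + 3 \cdot 1\right) = -2 + 4 \left(3 + 3\right) = -2 + 4 \cdot 6 = -2 + 24 = 22$)
$\left(-1 + 1\right)^{2} L = \left(-1 + 1\right)^{2} \cdot 22 = 0^{2} \cdot 22 = 0 \cdot 22 = 0$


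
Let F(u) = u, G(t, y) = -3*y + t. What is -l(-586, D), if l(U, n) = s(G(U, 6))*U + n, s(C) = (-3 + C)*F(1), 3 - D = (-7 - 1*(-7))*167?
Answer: -355705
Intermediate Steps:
G(t, y) = t - 3*y
D = 3 (D = 3 - (-7 - 1*(-7))*167 = 3 - (-7 + 7)*167 = 3 - 0*167 = 3 - 1*0 = 3 + 0 = 3)
s(C) = -3 + C (s(C) = (-3 + C)*1 = -3 + C)
l(U, n) = n + U*(-21 + U) (l(U, n) = (-3 + (U - 3*6))*U + n = (-3 + (U - 18))*U + n = (-3 + (-18 + U))*U + n = (-21 + U)*U + n = U*(-21 + U) + n = n + U*(-21 + U))
-l(-586, D) = -(3 - 586*(-21 - 586)) = -(3 - 586*(-607)) = -(3 + 355702) = -1*355705 = -355705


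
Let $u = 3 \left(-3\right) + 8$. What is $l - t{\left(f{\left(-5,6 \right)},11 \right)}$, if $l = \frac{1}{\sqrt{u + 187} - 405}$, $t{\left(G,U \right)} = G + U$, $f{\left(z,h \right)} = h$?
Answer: $- \frac{928556}{54613} - \frac{\sqrt{186}}{163839} \approx -17.003$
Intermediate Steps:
$u = -1$ ($u = -9 + 8 = -1$)
$l = \frac{1}{-405 + \sqrt{186}}$ ($l = \frac{1}{\sqrt{-1 + 187} - 405} = \frac{1}{\sqrt{186} - 405} = \frac{1}{-405 + \sqrt{186}} \approx -0.0025552$)
$l - t{\left(f{\left(-5,6 \right)},11 \right)} = \left(- \frac{135}{54613} - \frac{\sqrt{186}}{163839}\right) - \left(6 + 11\right) = \left(- \frac{135}{54613} - \frac{\sqrt{186}}{163839}\right) - 17 = - \frac{928556}{54613} - \frac{\sqrt{186}}{163839}$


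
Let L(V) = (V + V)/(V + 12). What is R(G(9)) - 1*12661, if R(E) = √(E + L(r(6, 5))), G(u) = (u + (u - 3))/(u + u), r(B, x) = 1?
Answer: -12661 + √6006/78 ≈ -12660.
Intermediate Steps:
L(V) = 2*V/(12 + V) (L(V) = (2*V)/(12 + V) = 2*V/(12 + V))
G(u) = (-3 + 2*u)/(2*u) (G(u) = (u + (-3 + u))/((2*u)) = (-3 + 2*u)*(1/(2*u)) = (-3 + 2*u)/(2*u))
R(E) = √(2/13 + E) (R(E) = √(E + 2*1/(12 + 1)) = √(E + 2*1/13) = √(E + 2*1*(1/13)) = √(E + 2/13) = √(2/13 + E))
R(G(9)) - 1*12661 = √(26 + 169*((-3/2 + 9)/9))/13 - 1*12661 = √(26 + 169*((⅑)*(15/2)))/13 - 12661 = √(26 + 169*(⅚))/13 - 12661 = √(26 + 845/6)/13 - 12661 = √(1001/6)/13 - 12661 = (√6006/6)/13 - 12661 = √6006/78 - 12661 = -12661 + √6006/78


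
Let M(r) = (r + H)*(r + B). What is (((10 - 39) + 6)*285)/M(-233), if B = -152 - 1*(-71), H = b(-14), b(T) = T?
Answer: -345/4082 ≈ -0.084517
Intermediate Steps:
H = -14
B = -81 (B = -152 + 71 = -81)
M(r) = (-81 + r)*(-14 + r) (M(r) = (r - 14)*(r - 81) = (-14 + r)*(-81 + r) = (-81 + r)*(-14 + r))
(((10 - 39) + 6)*285)/M(-233) = (((10 - 39) + 6)*285)/(1134 + (-233)² - 95*(-233)) = ((-29 + 6)*285)/(1134 + 54289 + 22135) = -23*285/77558 = -6555*1/77558 = -345/4082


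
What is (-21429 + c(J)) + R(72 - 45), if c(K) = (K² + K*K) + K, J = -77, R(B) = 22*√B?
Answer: -9648 + 66*√3 ≈ -9533.7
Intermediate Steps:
c(K) = K + 2*K² (c(K) = (K² + K²) + K = 2*K² + K = K + 2*K²)
(-21429 + c(J)) + R(72 - 45) = (-21429 - 77*(1 + 2*(-77))) + 22*√(72 - 45) = (-21429 - 77*(1 - 154)) + 22*√27 = (-21429 - 77*(-153)) + 22*(3*√3) = (-21429 + 11781) + 66*√3 = -9648 + 66*√3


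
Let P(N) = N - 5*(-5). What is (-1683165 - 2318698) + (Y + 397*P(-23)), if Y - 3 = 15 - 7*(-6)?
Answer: -4001009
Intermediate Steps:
P(N) = 25 + N (P(N) = N + 25 = 25 + N)
Y = 60 (Y = 3 + (15 - 7*(-6)) = 3 + (15 + 42) = 3 + 57 = 60)
(-1683165 - 2318698) + (Y + 397*P(-23)) = (-1683165 - 2318698) + (60 + 397*(25 - 23)) = -4001863 + (60 + 397*2) = -4001863 + (60 + 794) = -4001863 + 854 = -4001009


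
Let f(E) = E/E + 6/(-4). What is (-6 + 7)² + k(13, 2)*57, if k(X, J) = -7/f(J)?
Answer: 799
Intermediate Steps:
f(E) = -½ (f(E) = 1 + 6*(-¼) = 1 - 3/2 = -½)
k(X, J) = 14 (k(X, J) = -7/(-½) = -7*(-2) = 14)
(-6 + 7)² + k(13, 2)*57 = (-6 + 7)² + 14*57 = 1² + 798 = 1 + 798 = 799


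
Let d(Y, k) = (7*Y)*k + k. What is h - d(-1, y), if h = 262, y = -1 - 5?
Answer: 226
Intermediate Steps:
y = -6
d(Y, k) = k + 7*Y*k (d(Y, k) = 7*Y*k + k = k + 7*Y*k)
h - d(-1, y) = 262 - (-6)*(1 + 7*(-1)) = 262 - (-6)*(1 - 7) = 262 - (-6)*(-6) = 262 - 1*36 = 262 - 36 = 226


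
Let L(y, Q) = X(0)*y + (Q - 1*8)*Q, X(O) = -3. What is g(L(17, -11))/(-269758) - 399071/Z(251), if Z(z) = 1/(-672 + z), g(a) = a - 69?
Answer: 45321742418289/269758 ≈ 1.6801e+8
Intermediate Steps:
L(y, Q) = -3*y + Q*(-8 + Q) (L(y, Q) = -3*y + (Q - 1*8)*Q = -3*y + (Q - 8)*Q = -3*y + (-8 + Q)*Q = -3*y + Q*(-8 + Q))
g(a) = -69 + a
g(L(17, -11))/(-269758) - 399071/Z(251) = (-69 + ((-11)² - 8*(-11) - 3*17))/(-269758) - 399071/(1/(-672 + 251)) = (-69 + (121 + 88 - 51))*(-1/269758) - 399071/(1/(-421)) = (-69 + 158)*(-1/269758) - 399071/(-1/421) = 89*(-1/269758) - 399071*(-421) = -89/269758 + 168008891 = 45321742418289/269758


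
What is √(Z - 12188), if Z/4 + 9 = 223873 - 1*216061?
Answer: 4*√1189 ≈ 137.93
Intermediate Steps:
Z = 31212 (Z = -36 + 4*(223873 - 1*216061) = -36 + 4*(223873 - 216061) = -36 + 4*7812 = -36 + 31248 = 31212)
√(Z - 12188) = √(31212 - 12188) = √19024 = 4*√1189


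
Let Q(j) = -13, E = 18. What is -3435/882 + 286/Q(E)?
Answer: -7613/294 ≈ -25.895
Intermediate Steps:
-3435/882 + 286/Q(E) = -3435/882 + 286/(-13) = -3435*1/882 + 286*(-1/13) = -1145/294 - 22 = -7613/294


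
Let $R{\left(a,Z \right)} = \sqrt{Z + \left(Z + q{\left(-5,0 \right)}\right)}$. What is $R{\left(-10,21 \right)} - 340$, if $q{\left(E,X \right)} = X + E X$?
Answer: $-340 + \sqrt{42} \approx -333.52$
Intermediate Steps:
$R{\left(a,Z \right)} = \sqrt{2} \sqrt{Z}$ ($R{\left(a,Z \right)} = \sqrt{Z + \left(Z + 0 \left(1 - 5\right)\right)} = \sqrt{Z + \left(Z + 0 \left(-4\right)\right)} = \sqrt{Z + \left(Z + 0\right)} = \sqrt{Z + Z} = \sqrt{2 Z} = \sqrt{2} \sqrt{Z}$)
$R{\left(-10,21 \right)} - 340 = \sqrt{2} \sqrt{21} - 340 = \sqrt{42} - 340 = -340 + \sqrt{42}$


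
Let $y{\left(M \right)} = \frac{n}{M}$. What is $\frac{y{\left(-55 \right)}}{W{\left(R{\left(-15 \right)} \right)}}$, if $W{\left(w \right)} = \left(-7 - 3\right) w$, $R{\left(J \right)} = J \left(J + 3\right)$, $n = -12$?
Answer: $- \frac{1}{8250} \approx -0.00012121$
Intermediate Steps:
$R{\left(J \right)} = J \left(3 + J\right)$
$W{\left(w \right)} = - 10 w$
$y{\left(M \right)} = - \frac{12}{M}$
$\frac{y{\left(-55 \right)}}{W{\left(R{\left(-15 \right)} \right)}} = \frac{\left(-12\right) \frac{1}{-55}}{\left(-10\right) \left(- 15 \left(3 - 15\right)\right)} = \frac{\left(-12\right) \left(- \frac{1}{55}\right)}{\left(-10\right) \left(\left(-15\right) \left(-12\right)\right)} = \frac{12}{55 \left(\left(-10\right) 180\right)} = \frac{12}{55 \left(-1800\right)} = \frac{12}{55} \left(- \frac{1}{1800}\right) = - \frac{1}{8250}$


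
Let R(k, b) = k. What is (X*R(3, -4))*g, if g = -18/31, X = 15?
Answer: -810/31 ≈ -26.129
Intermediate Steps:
g = -18/31 (g = -18*1/31 = -18/31 ≈ -0.58065)
(X*R(3, -4))*g = (15*3)*(-18/31) = 45*(-18/31) = -810/31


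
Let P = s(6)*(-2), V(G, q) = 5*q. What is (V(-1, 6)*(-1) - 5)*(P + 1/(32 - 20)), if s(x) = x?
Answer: 5005/12 ≈ 417.08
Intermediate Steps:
P = -12 (P = 6*(-2) = -12)
(V(-1, 6)*(-1) - 5)*(P + 1/(32 - 20)) = ((5*6)*(-1) - 5)*(-12 + 1/(32 - 20)) = (30*(-1) - 5)*(-12 + 1/12) = (-30 - 5)*(-12 + 1/12) = -35*(-143/12) = 5005/12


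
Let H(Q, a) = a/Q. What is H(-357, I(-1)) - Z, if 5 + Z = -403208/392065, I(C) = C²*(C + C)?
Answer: 844565411/139967205 ≈ 6.0340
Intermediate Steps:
I(C) = 2*C³ (I(C) = C²*(2*C) = 2*C³)
Z = -2363533/392065 (Z = -5 - 403208/392065 = -2363533/392065 ≈ -6.0284)
H(-357, I(-1)) - Z = (2*(-1)³)/(-357) - 1*(-2363533/392065) = (2*(-1))*(-1/357) + 2363533/392065 = -2*(-1/357) + 2363533/392065 = 2/357 + 2363533/392065 = 844565411/139967205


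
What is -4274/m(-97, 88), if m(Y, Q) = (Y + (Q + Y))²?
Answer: -2137/5618 ≈ -0.38038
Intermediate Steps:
m(Y, Q) = (Q + 2*Y)²
-4274/m(-97, 88) = -4274/(88 + 2*(-97))² = -4274/(88 - 194)² = -4274/((-106)²) = -4274/11236 = -4274*1/11236 = -2137/5618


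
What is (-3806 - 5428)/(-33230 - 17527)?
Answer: 3078/16919 ≈ 0.18193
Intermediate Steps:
(-3806 - 5428)/(-33230 - 17527) = -9234/(-50757) = -9234*(-1/50757) = 3078/16919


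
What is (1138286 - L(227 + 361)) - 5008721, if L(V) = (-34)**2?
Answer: -3871591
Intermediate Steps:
L(V) = 1156
(1138286 - L(227 + 361)) - 5008721 = (1138286 - 1*1156) - 5008721 = (1138286 - 1156) - 5008721 = 1137130 - 5008721 = -3871591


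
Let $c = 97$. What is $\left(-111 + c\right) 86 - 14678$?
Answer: $-15882$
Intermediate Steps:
$\left(-111 + c\right) 86 - 14678 = \left(-111 + 97\right) 86 - 14678 = \left(-14\right) 86 - 14678 = -1204 - 14678 = -15882$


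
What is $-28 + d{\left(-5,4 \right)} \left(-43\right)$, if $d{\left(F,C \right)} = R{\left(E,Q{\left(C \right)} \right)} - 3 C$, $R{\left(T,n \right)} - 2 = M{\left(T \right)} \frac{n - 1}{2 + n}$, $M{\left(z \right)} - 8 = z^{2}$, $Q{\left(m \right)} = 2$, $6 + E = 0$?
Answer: $-71$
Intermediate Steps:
$E = -6$ ($E = -6 + 0 = -6$)
$M{\left(z \right)} = 8 + z^{2}$
$R{\left(T,n \right)} = 2 + \frac{\left(-1 + n\right) \left(8 + T^{2}\right)}{2 + n}$ ($R{\left(T,n \right)} = 2 + \left(8 + T^{2}\right) \frac{n - 1}{2 + n} = 2 + \left(8 + T^{2}\right) \frac{-1 + n}{2 + n} = 2 + \frac{\left(-1 + n\right) \left(8 + T^{2}\right)}{2 + n}$)
$d{\left(F,C \right)} = 13 - 3 C$ ($d{\left(F,C \right)} = \frac{-4 - \left(-6\right)^{2} + 10 \cdot 2 + 2 \left(-6\right)^{2}}{2 + 2} - 3 C = \frac{-4 - 36 + 20 + 2 \cdot 36}{4} - 3 C = \frac{-4 - 36 + 20 + 72}{4} - 3 C = \frac{1}{4} \cdot 52 - 3 C = 13 - 3 C$)
$-28 + d{\left(-5,4 \right)} \left(-43\right) = -28 + \left(13 - 12\right) \left(-43\right) = -28 + 1 \left(-43\right) = -28 - 43 = -71$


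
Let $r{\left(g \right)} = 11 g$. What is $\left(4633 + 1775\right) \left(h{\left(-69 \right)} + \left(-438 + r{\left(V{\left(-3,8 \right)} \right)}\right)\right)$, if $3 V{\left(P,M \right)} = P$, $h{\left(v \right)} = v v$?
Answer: $27631296$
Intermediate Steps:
$h{\left(v \right)} = v^{2}$
$V{\left(P,M \right)} = \frac{P}{3}$
$\left(4633 + 1775\right) \left(h{\left(-69 \right)} + \left(-438 + r{\left(V{\left(-3,8 \right)} \right)}\right)\right) = \left(4633 + 1775\right) \left(\left(-69\right)^{2} - \left(438 - 11 \cdot \frac{1}{3} \left(-3\right)\right)\right) = 6408 \left(4761 + \left(-438 + 11 \left(-1\right)\right)\right) = 6408 \left(4761 - 449\right) = 6408 \cdot 4312 = 27631296$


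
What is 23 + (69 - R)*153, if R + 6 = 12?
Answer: 9662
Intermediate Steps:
R = 6 (R = -6 + 12 = 6)
23 + (69 - R)*153 = 23 + (69 - 1*6)*153 = 23 + (69 - 6)*153 = 23 + 63*153 = 23 + 9639 = 9662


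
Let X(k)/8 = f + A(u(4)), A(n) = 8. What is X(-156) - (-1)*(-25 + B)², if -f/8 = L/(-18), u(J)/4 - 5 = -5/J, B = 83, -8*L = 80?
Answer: 30532/9 ≈ 3392.4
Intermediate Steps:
L = -10 (L = -⅛*80 = -10)
u(J) = 20 - 20/J (u(J) = 20 + 4*(-5/J) = 20 - 20/J)
f = -40/9 (f = -(-80)/(-18) = -(-80)*(-1)/18 = -8*5/9 = -40/9 ≈ -4.4444)
X(k) = 256/9 (X(k) = 8*(-40/9 + 8) = 8*(32/9) = 256/9)
X(-156) - (-1)*(-25 + B)² = 256/9 - (-1)*(-25 + 83)² = 256/9 - (-1)*58² = 256/9 - (-1)*3364 = 256/9 - 1*(-3364) = 256/9 + 3364 = 30532/9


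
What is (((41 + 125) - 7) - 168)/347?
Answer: -9/347 ≈ -0.025937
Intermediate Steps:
(((41 + 125) - 7) - 168)/347 = ((166 - 7) - 168)*(1/347) = (159 - 168)*(1/347) = -9*1/347 = -9/347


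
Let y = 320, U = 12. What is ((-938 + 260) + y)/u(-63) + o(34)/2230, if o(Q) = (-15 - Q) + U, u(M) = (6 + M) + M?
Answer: 7939/2676 ≈ 2.9667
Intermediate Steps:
u(M) = 6 + 2*M
o(Q) = -3 - Q (o(Q) = (-15 - Q) + 12 = -3 - Q)
((-938 + 260) + y)/u(-63) + o(34)/2230 = ((-938 + 260) + 320)/(6 + 2*(-63)) + (-3 - 1*34)/2230 = (-678 + 320)/(6 - 126) + (-3 - 34)*(1/2230) = -358/(-120) - 37*1/2230 = -358*(-1/120) - 37/2230 = 179/60 - 37/2230 = 7939/2676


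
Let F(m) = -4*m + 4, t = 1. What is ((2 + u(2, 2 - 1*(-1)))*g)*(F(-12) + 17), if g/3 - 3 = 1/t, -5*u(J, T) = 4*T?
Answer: -1656/5 ≈ -331.20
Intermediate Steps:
u(J, T) = -4*T/5
F(m) = 4 - 4*m
g = 12 (g = 9 + 3/1 = 9 + 3*1 = 9 + 3 = 12)
((2 + u(2, 2 - 1*(-1)))*g)*(F(-12) + 17) = ((2 - 4*(2 - 1*(-1))/5)*12)*((4 - 4*(-12)) + 17) = ((2 - 4*(2 + 1)/5)*12)*((4 + 48) + 17) = ((2 - ⅘*3)*12)*(52 + 17) = ((2 - 12/5)*12)*69 = -⅖*12*69 = -24/5*69 = -1656/5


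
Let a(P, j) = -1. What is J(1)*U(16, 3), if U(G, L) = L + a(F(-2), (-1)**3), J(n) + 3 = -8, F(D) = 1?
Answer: -22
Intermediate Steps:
J(n) = -11 (J(n) = -3 - 8 = -11)
U(G, L) = -1 + L (U(G, L) = L - 1 = -1 + L)
J(1)*U(16, 3) = -11*(-1 + 3) = -11*2 = -22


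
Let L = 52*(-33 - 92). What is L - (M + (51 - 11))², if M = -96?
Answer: -9636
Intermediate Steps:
L = -6500 (L = 52*(-125) = -6500)
L - (M + (51 - 11))² = -6500 - (-96 + (51 - 11))² = -6500 - (-96 + 40)² = -6500 - 1*(-56)² = -6500 - 1*3136 = -6500 - 3136 = -9636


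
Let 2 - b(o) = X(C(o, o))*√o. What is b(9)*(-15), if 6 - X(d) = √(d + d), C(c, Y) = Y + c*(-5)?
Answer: 240 - 270*I*√2 ≈ 240.0 - 381.84*I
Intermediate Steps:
C(c, Y) = Y - 5*c
X(d) = 6 - √2*√d (X(d) = 6 - √(d + d) = 6 - √(2*d) = 6 - √2*√d)
b(o) = 2 - √o*(6 - 2*√2*√(-o)) (b(o) = 2 - (6 - √2*√(o - 5*o))*√o = 2 - (6 - √2*√(-4*o))*√o = 2 - (6 - √2*2*√(-o))*√o = 2 - (6 - 2*√2*√(-o))*√o = 2 - √o*(6 - 2*√2*√(-o)))
b(9)*(-15) = (2 + 2*√9*(-3 + √2*√(-1*9)))*(-15) = (2 + 2*3*(-3 + √2*√(-9)))*(-15) = (2 + 2*3*(-3 + √2*(3*I)))*(-15) = (2 + 2*3*(-3 + 3*I*√2))*(-15) = (2 + (-18 + 18*I*√2))*(-15) = (-16 + 18*I*√2)*(-15) = 240 - 270*I*√2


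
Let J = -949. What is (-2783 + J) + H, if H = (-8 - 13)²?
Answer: -3291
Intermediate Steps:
H = 441 (H = (-21)² = 441)
(-2783 + J) + H = (-2783 - 949) + 441 = -3732 + 441 = -3291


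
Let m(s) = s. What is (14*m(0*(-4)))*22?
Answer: 0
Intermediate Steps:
(14*m(0*(-4)))*22 = (14*(0*(-4)))*22 = (14*0)*22 = 0*22 = 0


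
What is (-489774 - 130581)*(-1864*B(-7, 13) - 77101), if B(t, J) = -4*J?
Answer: -12299778585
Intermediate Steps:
(-489774 - 130581)*(-1864*B(-7, 13) - 77101) = (-489774 - 130581)*(-(-7456)*13 - 77101) = -620355*(-1864*(-52) - 77101) = -620355*(96928 - 77101) = -620355*19827 = -12299778585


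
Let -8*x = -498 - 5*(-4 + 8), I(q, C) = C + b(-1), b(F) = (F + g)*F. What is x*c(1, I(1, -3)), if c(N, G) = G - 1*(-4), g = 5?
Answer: -777/4 ≈ -194.25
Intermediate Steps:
b(F) = F*(5 + F) (b(F) = (F + 5)*F = (5 + F)*F = F*(5 + F))
I(q, C) = -4 + C (I(q, C) = C - (5 - 1) = C - 1*4 = C - 4 = -4 + C)
c(N, G) = 4 + G (c(N, G) = G + 4 = 4 + G)
x = 259/4 (x = -(-498 - 5*(-4 + 8))/8 = -(-498 - 5*4)/8 = -(-498 - 1*20)/8 = -(-498 - 20)/8 = -⅛*(-518) = 259/4 ≈ 64.750)
x*c(1, I(1, -3)) = 259*(4 + (-4 - 3))/4 = 259*(4 - 7)/4 = (259/4)*(-3) = -777/4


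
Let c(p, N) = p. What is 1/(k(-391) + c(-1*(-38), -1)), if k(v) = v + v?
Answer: -1/744 ≈ -0.0013441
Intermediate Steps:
k(v) = 2*v
1/(k(-391) + c(-1*(-38), -1)) = 1/(2*(-391) - 1*(-38)) = 1/(-782 + 38) = 1/(-744) = -1/744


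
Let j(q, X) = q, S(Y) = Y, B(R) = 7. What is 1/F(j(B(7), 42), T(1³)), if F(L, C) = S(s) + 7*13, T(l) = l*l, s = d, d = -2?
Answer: 1/89 ≈ 0.011236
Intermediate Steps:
s = -2
T(l) = l²
F(L, C) = 89 (F(L, C) = -2 + 7*13 = -2 + 91 = 89)
1/F(j(B(7), 42), T(1³)) = 1/89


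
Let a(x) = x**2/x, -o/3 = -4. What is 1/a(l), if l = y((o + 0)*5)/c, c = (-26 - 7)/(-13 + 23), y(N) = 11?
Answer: -3/10 ≈ -0.30000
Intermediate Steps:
o = 12 (o = -3*(-4) = 12)
c = -33/10 ≈ -3.3000
l = -10/3 (l = 11/(-33/10) = 11*(-10/33) = -10/3 ≈ -3.3333)
a(x) = x
1/a(l) = 1/(-10/3) = -3/10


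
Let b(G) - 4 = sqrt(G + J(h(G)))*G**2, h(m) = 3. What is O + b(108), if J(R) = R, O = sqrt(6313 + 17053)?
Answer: 4 + sqrt(23366) + 11664*sqrt(111) ≈ 1.2304e+5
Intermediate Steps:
O = sqrt(23366) ≈ 152.86
b(G) = 4 + G**2*sqrt(3 + G) (b(G) = 4 + sqrt(G + 3)*G**2 = 4 + sqrt(3 + G)*G**2 = 4 + G**2*sqrt(3 + G))
O + b(108) = sqrt(23366) + (4 + 108**2*sqrt(3 + 108)) = sqrt(23366) + (4 + 11664*sqrt(111)) = 4 + sqrt(23366) + 11664*sqrt(111)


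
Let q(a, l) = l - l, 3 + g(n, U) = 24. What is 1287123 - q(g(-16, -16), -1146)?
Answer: 1287123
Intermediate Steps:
g(n, U) = 21 (g(n, U) = -3 + 24 = 21)
q(a, l) = 0
1287123 - q(g(-16, -16), -1146) = 1287123 - 1*0 = 1287123 + 0 = 1287123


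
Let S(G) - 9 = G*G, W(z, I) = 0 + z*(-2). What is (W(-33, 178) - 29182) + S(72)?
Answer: -23923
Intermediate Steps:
W(z, I) = -2*z (W(z, I) = 0 - 2*z = -2*z)
S(G) = 9 + G² (S(G) = 9 + G*G = 9 + G²)
(W(-33, 178) - 29182) + S(72) = (-2*(-33) - 29182) + (9 + 72²) = (66 - 29182) + (9 + 5184) = -29116 + 5193 = -23923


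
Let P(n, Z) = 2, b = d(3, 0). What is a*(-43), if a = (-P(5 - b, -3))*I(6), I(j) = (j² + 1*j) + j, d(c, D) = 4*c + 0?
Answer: 4128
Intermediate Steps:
d(c, D) = 4*c
b = 12 (b = 4*3 = 12)
I(j) = j² + 2*j (I(j) = (j² + j) + j = (j + j²) + j = j² + 2*j)
a = -96 (a = (-1*2)*(6*(2 + 6)) = -12*8 = -2*48 = -96)
a*(-43) = -96*(-43) = 4128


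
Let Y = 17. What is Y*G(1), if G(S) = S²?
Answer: 17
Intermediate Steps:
Y*G(1) = 17*1² = 17*1 = 17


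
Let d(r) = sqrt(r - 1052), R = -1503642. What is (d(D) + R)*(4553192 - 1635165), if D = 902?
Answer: -4387667954334 + 14590135*I*sqrt(6) ≈ -4.3877e+12 + 3.5738e+7*I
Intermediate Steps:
d(r) = sqrt(-1052 + r)
(d(D) + R)*(4553192 - 1635165) = (sqrt(-1052 + 902) - 1503642)*(4553192 - 1635165) = (sqrt(-150) - 1503642)*2918027 = (5*I*sqrt(6) - 1503642)*2918027 = (-1503642 + 5*I*sqrt(6))*2918027 = -4387667954334 + 14590135*I*sqrt(6)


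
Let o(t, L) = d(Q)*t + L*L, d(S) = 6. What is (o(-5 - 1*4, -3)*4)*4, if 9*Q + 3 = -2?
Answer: -720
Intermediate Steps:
Q = -5/9 (Q = -⅓ + (⅑)*(-2) = -⅓ - 2/9 = -5/9 ≈ -0.55556)
o(t, L) = L² + 6*t (o(t, L) = 6*t + L*L = 6*t + L² = L² + 6*t)
(o(-5 - 1*4, -3)*4)*4 = (((-3)² + 6*(-5 - 1*4))*4)*4 = ((9 + 6*(-5 - 4))*4)*4 = ((9 + 6*(-9))*4)*4 = ((9 - 54)*4)*4 = -45*4*4 = -180*4 = -720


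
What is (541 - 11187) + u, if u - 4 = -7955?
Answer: -18597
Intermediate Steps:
u = -7951 (u = 4 - 7955 = -7951)
(541 - 11187) + u = (541 - 11187) - 7951 = -10646 - 7951 = -18597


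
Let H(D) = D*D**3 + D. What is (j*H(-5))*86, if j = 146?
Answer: 7784720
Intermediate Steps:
H(D) = D + D**4 (H(D) = D**4 + D = D + D**4)
(j*H(-5))*86 = (146*(-5 + (-5)**4))*86 = (146*(-5 + 625))*86 = (146*620)*86 = 90520*86 = 7784720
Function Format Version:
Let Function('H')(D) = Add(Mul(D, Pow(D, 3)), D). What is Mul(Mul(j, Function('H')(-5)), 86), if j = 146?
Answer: 7784720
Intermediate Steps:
Function('H')(D) = Add(D, Pow(D, 4)) (Function('H')(D) = Add(Pow(D, 4), D) = Add(D, Pow(D, 4)))
Mul(Mul(j, Function('H')(-5)), 86) = Mul(Mul(146, Add(-5, Pow(-5, 4))), 86) = Mul(Mul(146, Add(-5, 625)), 86) = Mul(Mul(146, 620), 86) = Mul(90520, 86) = 7784720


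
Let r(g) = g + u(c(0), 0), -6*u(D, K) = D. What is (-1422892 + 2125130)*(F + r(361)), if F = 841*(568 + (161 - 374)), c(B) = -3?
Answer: 209910525127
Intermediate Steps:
u(D, K) = -D/6
F = 298555 (F = 841*(568 - 213) = 841*355 = 298555)
r(g) = ½ + g (r(g) = g - ⅙*(-3) = g + ½ = ½ + g)
(-1422892 + 2125130)*(F + r(361)) = (-1422892 + 2125130)*(298555 + (½ + 361)) = 702238*(298555 + 723/2) = 702238*(597833/2) = 209910525127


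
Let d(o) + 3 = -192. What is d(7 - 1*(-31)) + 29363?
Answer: 29168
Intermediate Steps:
d(o) = -195 (d(o) = -3 - 192 = -195)
d(7 - 1*(-31)) + 29363 = -195 + 29363 = 29168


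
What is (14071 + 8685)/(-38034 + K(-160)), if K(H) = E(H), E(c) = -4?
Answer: -11378/19019 ≈ -0.59824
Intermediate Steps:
K(H) = -4
(14071 + 8685)/(-38034 + K(-160)) = (14071 + 8685)/(-38034 - 4) = 22756/(-38038) = 22756*(-1/38038) = -11378/19019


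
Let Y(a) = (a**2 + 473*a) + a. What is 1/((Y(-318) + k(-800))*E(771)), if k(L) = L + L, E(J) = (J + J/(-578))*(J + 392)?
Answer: -289/13247005738884 ≈ -2.1816e-11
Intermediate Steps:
E(J) = 577*J*(392 + J)/578 (E(J) = (J + J*(-1/578))*(392 + J) = (J - J/578)*(392 + J) = (577*J/578)*(392 + J) = 577*J*(392 + J)/578)
k(L) = 2*L
Y(a) = a**2 + 474*a
1/((Y(-318) + k(-800))*E(771)) = 1/((-318*(474 - 318) + 2*(-800))*(((577/578)*771*(392 + 771)))) = 1/((-318*156 - 1600)*(((577/578)*771*1163))) = 1/((-49608 - 1600)*(517380321/578)) = (578/517380321)/(-51208) = -1/51208*578/517380321 = -289/13247005738884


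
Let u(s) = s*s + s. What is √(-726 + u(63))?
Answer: √3306 ≈ 57.498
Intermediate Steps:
u(s) = s + s² (u(s) = s² + s = s + s²)
√(-726 + u(63)) = √(-726 + 63*(1 + 63)) = √(-726 + 63*64) = √(-726 + 4032) = √3306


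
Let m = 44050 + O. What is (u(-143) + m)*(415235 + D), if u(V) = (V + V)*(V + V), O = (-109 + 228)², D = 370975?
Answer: 110074903470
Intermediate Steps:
O = 14161 (O = 119² = 14161)
m = 58211 (m = 44050 + 14161 = 58211)
u(V) = 4*V² (u(V) = (2*V)*(2*V) = 4*V²)
(u(-143) + m)*(415235 + D) = (4*(-143)² + 58211)*(415235 + 370975) = (4*20449 + 58211)*786210 = (81796 + 58211)*786210 = 140007*786210 = 110074903470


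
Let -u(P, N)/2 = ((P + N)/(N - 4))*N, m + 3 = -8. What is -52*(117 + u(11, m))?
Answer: -6084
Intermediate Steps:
m = -11 (m = -3 - 8 = -11)
u(P, N) = -2*N*(N + P)/(-4 + N) (u(P, N) = -2*(P + N)/(N - 4)*N = -2*(N + P)/(-4 + N)*N = -2*N*(N + P)/(-4 + N))
-52*(117 + u(11, m)) = -52*(117 - 2*(-11)*(-11 + 11)/(-4 - 11)) = -52*(117 - 2*(-11)*0/(-15)) = -52*(117 - 2*(-11)*(-1/15)*0) = -52*(117 + 0) = -52*117 = -6084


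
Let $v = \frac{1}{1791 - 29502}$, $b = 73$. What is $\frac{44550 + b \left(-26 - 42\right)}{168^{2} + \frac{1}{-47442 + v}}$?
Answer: $\frac{52042339101118}{37105112355201} \approx 1.4026$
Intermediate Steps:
$v = - \frac{1}{27711}$ ($v = \frac{1}{-27711} = - \frac{1}{27711} \approx -3.6087 \cdot 10^{-5}$)
$\frac{44550 + b \left(-26 - 42\right)}{168^{2} + \frac{1}{-47442 + v}} = \frac{44550 + 73 \left(-26 - 42\right)}{168^{2} + \frac{1}{-47442 - \frac{1}{27711}}} = \frac{44550 + 73 \left(-68\right)}{28224 + \frac{1}{- \frac{1314665263}{27711}}} = \frac{44550 - 4964}{28224 - \frac{27711}{1314665263}} = \frac{39586}{\frac{37105112355201}{1314665263}} = 39586 \cdot \frac{1314665263}{37105112355201} = \frac{52042339101118}{37105112355201}$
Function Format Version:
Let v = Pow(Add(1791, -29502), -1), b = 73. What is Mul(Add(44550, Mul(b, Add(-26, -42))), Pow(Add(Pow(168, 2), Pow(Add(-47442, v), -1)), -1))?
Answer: Rational(52042339101118, 37105112355201) ≈ 1.4026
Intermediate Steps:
v = Rational(-1, 27711) (v = Pow(-27711, -1) = Rational(-1, 27711) ≈ -3.6087e-5)
Mul(Add(44550, Mul(b, Add(-26, -42))), Pow(Add(Pow(168, 2), Pow(Add(-47442, v), -1)), -1)) = Mul(Add(44550, Mul(73, Add(-26, -42))), Pow(Add(Pow(168, 2), Pow(Add(-47442, Rational(-1, 27711)), -1)), -1)) = Mul(Add(44550, Mul(73, -68)), Pow(Add(28224, Pow(Rational(-1314665263, 27711), -1)), -1)) = Mul(Add(44550, -4964), Pow(Add(28224, Rational(-27711, 1314665263)), -1)) = Mul(39586, Pow(Rational(37105112355201, 1314665263), -1)) = Mul(39586, Rational(1314665263, 37105112355201)) = Rational(52042339101118, 37105112355201)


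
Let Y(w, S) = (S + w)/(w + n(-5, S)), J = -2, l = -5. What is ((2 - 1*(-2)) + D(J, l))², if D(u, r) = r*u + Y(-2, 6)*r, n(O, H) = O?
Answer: 13924/49 ≈ 284.16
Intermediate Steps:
Y(w, S) = (S + w)/(-5 + w) (Y(w, S) = (S + w)/(w - 5) = (S + w)/(-5 + w))
D(u, r) = -4*r/7 + r*u (D(u, r) = r*u + ((6 - 2)/(-5 - 2))*r = r*u + (4/(-7))*r = r*u + (-⅐*4)*r = r*u - 4*r/7 = -4*r/7 + r*u)
((2 - 1*(-2)) + D(J, l))² = ((2 - 1*(-2)) + (⅐)*(-5)*(-4 + 7*(-2)))² = ((2 + 2) + (⅐)*(-5)*(-4 - 14))² = (4 + (⅐)*(-5)*(-18))² = (4 + 90/7)² = (118/7)² = 13924/49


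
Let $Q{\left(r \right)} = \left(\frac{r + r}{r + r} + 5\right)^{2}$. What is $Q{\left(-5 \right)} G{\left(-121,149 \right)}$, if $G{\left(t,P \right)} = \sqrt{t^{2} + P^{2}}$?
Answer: $468 \sqrt{218} \approx 6909.9$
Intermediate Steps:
$G{\left(t,P \right)} = \sqrt{P^{2} + t^{2}}$
$Q{\left(r \right)} = 36$ ($Q{\left(r \right)} = \left(\frac{2 r}{2 r} + 5\right)^{2} = \left(2 r \frac{1}{2 r} + 5\right)^{2} = \left(1 + 5\right)^{2} = 6^{2} = 36$)
$Q{\left(-5 \right)} G{\left(-121,149 \right)} = 36 \sqrt{149^{2} + \left(-121\right)^{2}} = 36 \sqrt{22201 + 14641} = 36 \sqrt{36842} = 36 \cdot 13 \sqrt{218} = 468 \sqrt{218}$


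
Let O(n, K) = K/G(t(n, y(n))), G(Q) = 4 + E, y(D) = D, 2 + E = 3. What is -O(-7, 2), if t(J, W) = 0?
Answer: -⅖ ≈ -0.40000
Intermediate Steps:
E = 1 (E = -2 + 3 = 1)
G(Q) = 5 (G(Q) = 4 + 1 = 5)
O(n, K) = K/5
-O(-7, 2) = -2/5 = -1*⅖ = -⅖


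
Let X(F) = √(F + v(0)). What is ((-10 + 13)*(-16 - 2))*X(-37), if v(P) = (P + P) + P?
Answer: -54*I*√37 ≈ -328.47*I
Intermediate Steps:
v(P) = 3*P (v(P) = 2*P + P = 3*P)
X(F) = √F (X(F) = √(F + 3*0) = √(F + 0) = √F)
((-10 + 13)*(-16 - 2))*X(-37) = ((-10 + 13)*(-16 - 2))*√(-37) = (3*(-18))*(I*√37) = -54*I*√37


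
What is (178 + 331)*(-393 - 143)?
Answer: -272824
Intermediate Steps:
(178 + 331)*(-393 - 143) = 509*(-536) = -272824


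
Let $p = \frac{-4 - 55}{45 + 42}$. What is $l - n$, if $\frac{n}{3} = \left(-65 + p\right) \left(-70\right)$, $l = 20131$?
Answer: $\frac{183819}{29} \approx 6338.6$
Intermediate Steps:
$p = - \frac{59}{87} \approx -0.67816$
$n = \frac{399980}{29}$ ($n = 3 \left(-65 - \frac{59}{87}\right) \left(-70\right) = 3 \left(\left(- \frac{5714}{87}\right) \left(-70\right)\right) = 3 \cdot \frac{399980}{87} = \frac{399980}{29} \approx 13792.0$)
$l - n = 20131 - \frac{399980}{29} = \frac{183819}{29}$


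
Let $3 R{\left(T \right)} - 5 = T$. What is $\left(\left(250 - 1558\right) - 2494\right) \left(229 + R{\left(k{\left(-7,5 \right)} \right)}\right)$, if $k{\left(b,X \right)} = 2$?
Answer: $- \frac{2638588}{3} \approx -8.7953 \cdot 10^{5}$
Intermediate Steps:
$R{\left(T \right)} = \frac{5}{3} + \frac{T}{3}$
$\left(\left(250 - 1558\right) - 2494\right) \left(229 + R{\left(k{\left(-7,5 \right)} \right)}\right) = \left(\left(250 - 1558\right) - 2494\right) \left(229 + \left(\frac{5}{3} + \frac{1}{3} \cdot 2\right)\right) = \left(\left(250 - 1558\right) - 2494\right) \left(229 + \left(\frac{5}{3} + \frac{2}{3}\right)\right) = \left(-1308 - 2494\right) \left(229 + \frac{7}{3}\right) = \left(-3802\right) \frac{694}{3} = - \frac{2638588}{3}$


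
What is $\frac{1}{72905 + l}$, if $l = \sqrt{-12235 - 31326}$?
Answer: $\frac{10415}{759311798} - \frac{i \sqrt{889}}{759311798} \approx 1.3716 \cdot 10^{-5} - 3.9267 \cdot 10^{-8} i$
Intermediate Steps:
$l = 7 i \sqrt{889}$ ($l = \sqrt{-43561} = 7 i \sqrt{889} \approx 208.71 i$)
$\frac{1}{72905 + l} = \frac{1}{72905 + 7 i \sqrt{889}}$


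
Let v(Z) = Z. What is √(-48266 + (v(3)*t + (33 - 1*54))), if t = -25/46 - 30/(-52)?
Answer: I*√4316897117/299 ≈ 219.74*I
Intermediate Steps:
t = 10/299 (t = -25*1/46 - 30*(-1/52) = -25/46 + 15/26 = 10/299 ≈ 0.033445)
√(-48266 + (v(3)*t + (33 - 1*54))) = √(-48266 + (3*(10/299) + (33 - 1*54))) = √(-48266 + (30/299 + (33 - 54))) = √(-48266 + (30/299 - 21)) = √(-48266 - 6249/299) = √(-14437783/299) = I*√4316897117/299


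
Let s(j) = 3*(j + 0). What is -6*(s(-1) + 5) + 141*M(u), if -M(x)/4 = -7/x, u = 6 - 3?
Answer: 1304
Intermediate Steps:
s(j) = 3*j
u = 3
M(x) = 28/x (M(x) = -(-28)/x = 28/x)
-6*(s(-1) + 5) + 141*M(u) = -6*(3*(-1) + 5) + 141*(28/3) = -6*(-3 + 5) + 141*(28*(1/3)) = -6*2 + 141*(28/3) = -12 + 1316 = 1304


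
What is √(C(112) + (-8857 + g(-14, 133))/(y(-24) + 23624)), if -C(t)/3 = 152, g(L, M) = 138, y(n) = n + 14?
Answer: I*√254481064642/23614 ≈ 21.363*I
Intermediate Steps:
y(n) = 14 + n
C(t) = -456 (C(t) = -3*152 = -456)
√(C(112) + (-8857 + g(-14, 133))/(y(-24) + 23624)) = √(-456 + (-8857 + 138)/((14 - 24) + 23624)) = √(-456 - 8719/(-10 + 23624)) = √(-456 - 8719/23614) = √(-10776703/23614) = I*√254481064642/23614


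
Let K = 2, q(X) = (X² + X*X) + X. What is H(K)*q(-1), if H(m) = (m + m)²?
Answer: 16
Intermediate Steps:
q(X) = X + 2*X² (q(X) = (X² + X²) + X = 2*X² + X = X + 2*X²)
H(m) = 4*m² (H(m) = (2*m)² = 4*m²)
H(K)*q(-1) = (4*2²)*(-(1 + 2*(-1))) = (4*4)*(-(1 - 2)) = 16*(-1*(-1)) = 16*1 = 16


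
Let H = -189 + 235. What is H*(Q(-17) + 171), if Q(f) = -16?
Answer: 7130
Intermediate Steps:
H = 46
H*(Q(-17) + 171) = 46*(-16 + 171) = 46*155 = 7130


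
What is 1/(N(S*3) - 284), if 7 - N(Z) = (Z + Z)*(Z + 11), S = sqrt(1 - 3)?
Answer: I/(-241*I + 66*sqrt(2)) ≈ -0.0036082 + 0.0013974*I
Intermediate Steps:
S = I*sqrt(2) (S = sqrt(-2) = I*sqrt(2) ≈ 1.4142*I)
N(Z) = 7 - 2*Z*(11 + Z) (N(Z) = 7 - (Z + Z)*(Z + 11) = 7 - 2*Z*(11 + Z))
1/(N(S*3) - 284) = 1/((7 - 22*I*sqrt(2)*3 - 2*((I*sqrt(2))*3)**2) - 284) = 1/((7 - 66*I*sqrt(2) - 2*(3*I*sqrt(2))**2) - 284) = 1/((7 - 66*I*sqrt(2) - 2*(-18)) - 284) = 1/((7 - 66*I*sqrt(2) + 36) - 284) = 1/((43 - 66*I*sqrt(2)) - 284) = 1/(-241 - 66*I*sqrt(2))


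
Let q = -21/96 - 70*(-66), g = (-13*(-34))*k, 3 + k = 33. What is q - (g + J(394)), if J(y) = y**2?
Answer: -5244039/32 ≈ -1.6388e+5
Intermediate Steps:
k = 30 (k = -3 + 33 = 30)
g = 13260 (g = -13*(-34)*30 = 442*30 = 13260)
q = 147833/32 (q = -21*1/96 + 4620 = -7/32 + 4620 = 147833/32 ≈ 4619.8)
q - (g + J(394)) = 147833/32 - (13260 + 394**2) = 147833/32 - (13260 + 155236) = 147833/32 - 1*168496 = 147833/32 - 168496 = -5244039/32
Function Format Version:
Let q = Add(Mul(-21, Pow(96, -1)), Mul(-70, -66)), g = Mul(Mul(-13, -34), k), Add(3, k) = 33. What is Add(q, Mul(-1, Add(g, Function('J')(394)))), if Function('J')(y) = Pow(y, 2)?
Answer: Rational(-5244039, 32) ≈ -1.6388e+5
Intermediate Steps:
k = 30 (k = Add(-3, 33) = 30)
g = 13260 (g = Mul(Mul(-13, -34), 30) = Mul(442, 30) = 13260)
q = Rational(147833, 32) (q = Add(Mul(-21, Rational(1, 96)), 4620) = Add(Rational(-7, 32), 4620) = Rational(147833, 32) ≈ 4619.8)
Add(q, Mul(-1, Add(g, Function('J')(394)))) = Add(Rational(147833, 32), Mul(-1, Add(13260, Pow(394, 2)))) = Add(Rational(147833, 32), Mul(-1, Add(13260, 155236))) = Add(Rational(147833, 32), Mul(-1, 168496)) = Add(Rational(147833, 32), -168496) = Rational(-5244039, 32)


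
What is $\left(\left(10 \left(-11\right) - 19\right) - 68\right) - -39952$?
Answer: $39755$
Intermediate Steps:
$\left(\left(10 \left(-11\right) - 19\right) - 68\right) - -39952 = \left(\left(-110 - 19\right) - 68\right) + 39952 = \left(-129 - 68\right) + 39952 = -197 + 39952 = 39755$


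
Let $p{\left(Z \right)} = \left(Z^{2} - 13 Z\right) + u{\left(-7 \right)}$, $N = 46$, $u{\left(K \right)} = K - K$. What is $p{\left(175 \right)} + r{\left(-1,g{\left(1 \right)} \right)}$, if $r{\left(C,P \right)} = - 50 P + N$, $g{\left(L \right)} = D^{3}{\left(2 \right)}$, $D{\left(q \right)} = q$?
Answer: $27996$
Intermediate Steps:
$u{\left(K \right)} = 0$
$g{\left(L \right)} = 8$ ($g{\left(L \right)} = 2^{3} = 8$)
$p{\left(Z \right)} = Z^{2} - 13 Z$ ($p{\left(Z \right)} = \left(Z^{2} - 13 Z\right) + 0 = Z^{2} - 13 Z$)
$r{\left(C,P \right)} = 46 - 50 P$ ($r{\left(C,P \right)} = - 50 P + 46 = 46 - 50 P$)
$p{\left(175 \right)} + r{\left(-1,g{\left(1 \right)} \right)} = 175 \left(-13 + 175\right) + \left(46 - 400\right) = 175 \cdot 162 + \left(46 - 400\right) = 28350 - 354 = 27996$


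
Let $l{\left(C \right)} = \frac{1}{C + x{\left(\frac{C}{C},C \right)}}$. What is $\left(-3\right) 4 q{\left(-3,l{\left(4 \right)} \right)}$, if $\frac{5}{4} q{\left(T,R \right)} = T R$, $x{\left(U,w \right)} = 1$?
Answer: $\frac{144}{25} \approx 5.76$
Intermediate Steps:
$l{\left(C \right)} = \frac{1}{1 + C}$ ($l{\left(C \right)} = \frac{1}{C + 1} = \frac{1}{1 + C}$)
$q{\left(T,R \right)} = \frac{4 R T}{5}$ ($q{\left(T,R \right)} = \frac{4 T R}{5} = \frac{4 R T}{5}$)
$\left(-3\right) 4 q{\left(-3,l{\left(4 \right)} \right)} = \left(-3\right) 4 \cdot \frac{4}{5} \frac{1}{1 + 4} \left(-3\right) = - 12 \cdot \frac{4}{5} \cdot \frac{1}{5} \left(-3\right) = \left(-12\right) \left(- \frac{12}{25}\right) = \frac{144}{25}$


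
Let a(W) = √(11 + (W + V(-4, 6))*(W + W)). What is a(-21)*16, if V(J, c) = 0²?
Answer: 16*√893 ≈ 478.13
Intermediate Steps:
V(J, c) = 0
a(W) = √(11 + 2*W²) (a(W) = √(11 + (W + 0)*(W + W)) = √(11 + W*(2*W)) = √(11 + 2*W²))
a(-21)*16 = √(11 + 2*(-21)²)*16 = √(11 + 2*441)*16 = √(11 + 882)*16 = √893*16 = 16*√893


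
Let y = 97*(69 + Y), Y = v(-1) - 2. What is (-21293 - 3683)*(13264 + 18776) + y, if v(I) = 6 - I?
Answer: -800223862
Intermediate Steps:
Y = 5 (Y = (6 - 1*(-1)) - 2 = (6 + 1) - 2 = 7 - 2 = 5)
y = 7178 (y = 97*(69 + 5) = 97*74 = 7178)
(-21293 - 3683)*(13264 + 18776) + y = (-21293 - 3683)*(13264 + 18776) + 7178 = -24976*32040 + 7178 = -800231040 + 7178 = -800223862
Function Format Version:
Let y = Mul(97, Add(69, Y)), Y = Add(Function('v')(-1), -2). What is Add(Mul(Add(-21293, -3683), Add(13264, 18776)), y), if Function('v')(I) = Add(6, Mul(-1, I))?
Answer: -800223862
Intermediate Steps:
Y = 5 (Y = Add(Add(6, Mul(-1, -1)), -2) = Add(Add(6, 1), -2) = Add(7, -2) = 5)
y = 7178 (y = Mul(97, Add(69, 5)) = Mul(97, 74) = 7178)
Add(Mul(Add(-21293, -3683), Add(13264, 18776)), y) = Add(Mul(Add(-21293, -3683), Add(13264, 18776)), 7178) = Add(Mul(-24976, 32040), 7178) = Add(-800231040, 7178) = -800223862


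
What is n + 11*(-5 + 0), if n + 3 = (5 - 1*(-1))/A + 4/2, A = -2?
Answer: -59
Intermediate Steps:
n = -4 (n = -3 + ((5 - 1*(-1))/(-2) + 4/2) = -3 + ((5 + 1)*(-1/2) + 4*(1/2)) = -3 + (6*(-1/2) + 2) = -3 + (-3 + 2) = -3 - 1 = -4)
n + 11*(-5 + 0) = -4 + 11*(-5 + 0) = -4 + 11*(-5) = -4 - 55 = -59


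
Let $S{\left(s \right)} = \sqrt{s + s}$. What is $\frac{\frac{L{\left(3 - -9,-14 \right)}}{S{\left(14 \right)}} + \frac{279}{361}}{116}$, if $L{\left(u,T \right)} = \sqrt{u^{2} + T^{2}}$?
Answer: $\frac{279}{41876} + \frac{\sqrt{595}}{812} \approx 0.036703$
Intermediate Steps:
$S{\left(s \right)} = \sqrt{2} \sqrt{s}$ ($S{\left(s \right)} = \sqrt{2 s} = \sqrt{2} \sqrt{s}$)
$L{\left(u,T \right)} = \sqrt{T^{2} + u^{2}}$
$\frac{\frac{L{\left(3 - -9,-14 \right)}}{S{\left(14 \right)}} + \frac{279}{361}}{116} = \frac{\frac{\sqrt{\left(-14\right)^{2} + \left(3 - -9\right)^{2}}}{\sqrt{2} \sqrt{14}} + \frac{279}{361}}{116} = \left(\frac{\sqrt{196 + \left(3 + 9\right)^{2}}}{2 \sqrt{7}} + 279 \cdot \frac{1}{361}\right) \frac{1}{116} = \left(\sqrt{196 + 12^{2}} \frac{\sqrt{7}}{14} + \frac{279}{361}\right) \frac{1}{116} = \left(\sqrt{196 + 144} \frac{\sqrt{7}}{14} + \frac{279}{361}\right) \frac{1}{116} = \left(\sqrt{340} \frac{\sqrt{7}}{14} + \frac{279}{361}\right) \frac{1}{116} = \left(2 \sqrt{85} \frac{\sqrt{7}}{14} + \frac{279}{361}\right) \frac{1}{116} = \left(\frac{\sqrt{595}}{7} + \frac{279}{361}\right) \frac{1}{116} = \left(\frac{279}{361} + \frac{\sqrt{595}}{7}\right) \frac{1}{116} = \frac{279}{41876} + \frac{\sqrt{595}}{812}$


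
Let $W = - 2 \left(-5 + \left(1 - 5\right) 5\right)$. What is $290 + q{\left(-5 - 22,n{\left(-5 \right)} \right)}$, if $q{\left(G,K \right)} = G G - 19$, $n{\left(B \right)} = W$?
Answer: $1000$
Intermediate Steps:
$W = 50$ ($W = - 2 \left(-5 - 20\right) = \left(-2\right) \left(-25\right) = 50$)
$n{\left(B \right)} = 50$
$q{\left(G,K \right)} = -19 + G^{2}$ ($q{\left(G,K \right)} = G^{2} - 19 = -19 + G^{2}$)
$290 + q{\left(-5 - 22,n{\left(-5 \right)} \right)} = 290 - \left(19 - \left(-5 - 22\right)^{2}\right) = 290 - \left(19 - \left(-27\right)^{2}\right) = 290 + \left(-19 + 729\right) = 290 + 710 = 1000$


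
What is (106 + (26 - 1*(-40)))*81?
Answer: 13932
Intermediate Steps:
(106 + (26 - 1*(-40)))*81 = (106 + (26 + 40))*81 = (106 + 66)*81 = 172*81 = 13932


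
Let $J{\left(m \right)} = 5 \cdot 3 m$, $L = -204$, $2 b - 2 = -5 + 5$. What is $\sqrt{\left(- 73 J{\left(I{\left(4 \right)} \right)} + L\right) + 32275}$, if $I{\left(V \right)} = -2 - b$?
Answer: $2 \sqrt{8839} \approx 188.03$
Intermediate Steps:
$b = 1$ ($b = 1 + \frac{-5 + 5}{2} = 1 + \frac{1}{2} \cdot 0 = 1 + 0 = 1$)
$I{\left(V \right)} = -3$ ($I{\left(V \right)} = -2 - 1 = -3$)
$J{\left(m \right)} = 15 m$
$\sqrt{\left(- 73 J{\left(I{\left(4 \right)} \right)} + L\right) + 32275} = \sqrt{\left(- 73 \cdot 15 \left(-3\right) - 204\right) + 32275} = \sqrt{\left(\left(-73\right) \left(-45\right) - 204\right) + 32275} = \sqrt{\left(3285 - 204\right) + 32275} = \sqrt{3081 + 32275} = \sqrt{35356} = 2 \sqrt{8839}$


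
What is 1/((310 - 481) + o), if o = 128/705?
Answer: -705/120427 ≈ -0.0058542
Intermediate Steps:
o = 128/705 (o = 128*(1/705) = 128/705 ≈ 0.18156)
1/((310 - 481) + o) = 1/((310 - 481) + 128/705) = 1/(-171 + 128/705) = 1/(-120427/705) = -705/120427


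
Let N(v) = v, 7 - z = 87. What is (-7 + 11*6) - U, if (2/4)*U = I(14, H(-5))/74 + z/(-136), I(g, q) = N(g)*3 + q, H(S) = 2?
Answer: 35623/629 ≈ 56.634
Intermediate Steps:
z = -80 (z = 7 - 1*87 = 7 - 87 = -80)
I(g, q) = q + 3*g (I(g, q) = g*3 + q = 3*g + q = q + 3*g)
U = 1488/629 (U = 2*((2 + 3*14)/74 - 80/(-136)) = 2*((2 + 42)*(1/74) - 80*(-1/136)) = 2*(44*(1/74) + 10/17) = 2*(22/37 + 10/17) = 2*(744/629) = 1488/629 ≈ 2.3657)
(-7 + 11*6) - U = (-7 + 11*6) - 1*1488/629 = (-7 + 66) - 1488/629 = 59 - 1488/629 = 35623/629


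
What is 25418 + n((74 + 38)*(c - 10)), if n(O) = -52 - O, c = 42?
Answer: 21782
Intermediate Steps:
25418 + n((74 + 38)*(c - 10)) = 25418 + (-52 - (74 + 38)*(42 - 10)) = 25418 + (-52 - 112*32) = 25418 + (-52 - 1*3584) = 25418 + (-52 - 3584) = 25418 - 3636 = 21782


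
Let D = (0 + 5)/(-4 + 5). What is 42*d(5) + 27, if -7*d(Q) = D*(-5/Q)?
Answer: 57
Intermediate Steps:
D = 5 (D = 5/1 = 5*1 = 5)
d(Q) = 25/(7*Q) (d(Q) = -5*(-5/Q)/7 = -(-25)/(7*Q) = 25/(7*Q))
42*d(5) + 27 = 42*((25/7)/5) + 27 = 42*((25/7)*(⅕)) + 27 = 42*(5/7) + 27 = 30 + 27 = 57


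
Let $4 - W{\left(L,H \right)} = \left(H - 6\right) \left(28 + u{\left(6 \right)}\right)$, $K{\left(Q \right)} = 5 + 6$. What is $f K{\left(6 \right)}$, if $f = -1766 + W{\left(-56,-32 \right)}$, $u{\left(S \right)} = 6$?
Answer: $-5170$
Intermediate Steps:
$K{\left(Q \right)} = 11$
$W{\left(L,H \right)} = 208 - 34 H$ ($W{\left(L,H \right)} = 4 - \left(H - 6\right) \left(28 + 6\right) = 4 - \left(-6 + H\right) 34 = 4 - \left(-204 + 34 H\right) = 208 - 34 H$)
$f = -470$ ($f = -1766 + \left(208 - -1088\right) = -1766 + \left(208 + 1088\right) = -1766 + 1296 = -470$)
$f K{\left(6 \right)} = \left(-470\right) 11 = -5170$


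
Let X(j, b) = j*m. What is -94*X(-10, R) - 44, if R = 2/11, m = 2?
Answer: 1836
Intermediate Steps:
R = 2/11 (R = 2*(1/11) = 2/11 ≈ 0.18182)
X(j, b) = 2*j (X(j, b) = j*2 = 2*j)
-94*X(-10, R) - 44 = -188*(-10) - 44 = -94*(-20) - 44 = 1880 - 44 = 1836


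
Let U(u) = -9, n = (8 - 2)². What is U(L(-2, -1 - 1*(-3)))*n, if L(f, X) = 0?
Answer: -324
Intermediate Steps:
n = 36 (n = 6² = 36)
U(L(-2, -1 - 1*(-3)))*n = -9*36 = -324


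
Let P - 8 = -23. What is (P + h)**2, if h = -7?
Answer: 484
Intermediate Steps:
P = -15 (P = 8 - 23 = -15)
(P + h)**2 = (-15 - 7)**2 = (-22)**2 = 484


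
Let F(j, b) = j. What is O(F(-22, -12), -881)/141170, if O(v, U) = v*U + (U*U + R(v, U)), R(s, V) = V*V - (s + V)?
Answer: 1572607/141170 ≈ 11.140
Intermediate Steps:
R(s, V) = V² - V - s (R(s, V) = V² - (V + s) = V² + (-V - s) = V² - V - s)
O(v, U) = -U - v + 2*U² + U*v (O(v, U) = v*U + (U*U + (U² - U - v)) = U*v + (U² + (U² - U - v)) = U*v + (-U - v + 2*U²) = -U - v + 2*U² + U*v)
O(F(-22, -12), -881)/141170 = (-1*(-881) - 1*(-22) + 2*(-881)² - 881*(-22))/141170 = (881 + 22 + 2*776161 + 19382)*(1/141170) = (881 + 22 + 1552322 + 19382)*(1/141170) = 1572607*(1/141170) = 1572607/141170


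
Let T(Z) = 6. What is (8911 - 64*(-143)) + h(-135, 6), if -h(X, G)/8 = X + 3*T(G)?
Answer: 18999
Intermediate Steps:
h(X, G) = -144 - 8*X (h(X, G) = -8*(X + 3*6) = -8*(X + 18) = -8*(18 + X) = -144 - 8*X)
(8911 - 64*(-143)) + h(-135, 6) = (8911 - 64*(-143)) + (-144 - 8*(-135)) = (8911 + 9152) + (-144 + 1080) = 18063 + 936 = 18999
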